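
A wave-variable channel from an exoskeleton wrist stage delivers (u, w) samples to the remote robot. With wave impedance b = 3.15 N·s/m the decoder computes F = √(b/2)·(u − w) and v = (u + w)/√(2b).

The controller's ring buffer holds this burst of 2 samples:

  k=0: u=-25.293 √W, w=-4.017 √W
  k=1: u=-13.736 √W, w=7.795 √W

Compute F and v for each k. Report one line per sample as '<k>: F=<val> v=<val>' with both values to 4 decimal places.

k=0: u−w=-21.2760, u+w=-29.3100; √(b/2)=1.2550, √(2b)=2.5100; F=1.2550×(-21.276)=-26.7012, v=-29.3100/2.5100=-11.6774
k=1: u−w=-21.5310, u+w=-5.9410; √(b/2)=1.2550, √(2b)=2.5100; F=1.2550×(-21.531)=-27.0212, v=-5.9410/2.5100=-2.3670

0: F=-26.7012 v=-11.6774
1: F=-27.0212 v=-2.3670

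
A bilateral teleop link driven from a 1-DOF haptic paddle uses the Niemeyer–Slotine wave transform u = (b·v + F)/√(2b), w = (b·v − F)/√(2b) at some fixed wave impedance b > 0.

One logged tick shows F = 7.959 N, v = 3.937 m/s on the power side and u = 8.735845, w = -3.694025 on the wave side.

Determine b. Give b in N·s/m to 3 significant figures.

b = 0.82 N·s/m

u + w = 5.041820;  u + w = √(2b)·v, so √(2b) = 5.041820/3.937 = 1.280625.
b = (√(2b))²/2 = 1.640000/2 = 0.820000.
(Check via u − w = 2F/√(2b): u − w = 12.429870, 2F/√(2b) = 12.429870.)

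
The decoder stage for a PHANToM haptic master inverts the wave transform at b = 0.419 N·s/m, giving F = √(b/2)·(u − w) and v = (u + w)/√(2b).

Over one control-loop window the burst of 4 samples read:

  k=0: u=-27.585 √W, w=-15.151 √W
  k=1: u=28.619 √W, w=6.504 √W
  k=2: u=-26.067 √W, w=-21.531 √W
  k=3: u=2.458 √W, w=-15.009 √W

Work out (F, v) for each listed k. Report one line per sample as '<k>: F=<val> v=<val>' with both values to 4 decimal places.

0: F=-5.6912 v=-46.6844
1: F=10.1223 v=38.3680
2: F=-2.0762 v=-51.9956
3: F=7.9949 v=-13.7106

k=0: u−w=-12.4340, u+w=-42.7360; √(b/2)=0.4577, √(2b)=0.9154; F=0.4577×(-12.434)=-5.6912, v=-42.7360/0.9154=-46.6844
k=1: u−w=22.1150, u+w=35.1230; √(b/2)=0.4577, √(2b)=0.9154; F=0.4577×22.115=10.1223, v=35.1230/0.9154=38.3680
k=2: u−w=-4.5360, u+w=-47.5980; √(b/2)=0.4577, √(2b)=0.9154; F=0.4577×(-4.536)=-2.0762, v=-47.5980/0.9154=-51.9956
k=3: u−w=17.4670, u+w=-12.5510; √(b/2)=0.4577, √(2b)=0.9154; F=0.4577×17.467=7.9949, v=-12.5510/0.9154=-13.7106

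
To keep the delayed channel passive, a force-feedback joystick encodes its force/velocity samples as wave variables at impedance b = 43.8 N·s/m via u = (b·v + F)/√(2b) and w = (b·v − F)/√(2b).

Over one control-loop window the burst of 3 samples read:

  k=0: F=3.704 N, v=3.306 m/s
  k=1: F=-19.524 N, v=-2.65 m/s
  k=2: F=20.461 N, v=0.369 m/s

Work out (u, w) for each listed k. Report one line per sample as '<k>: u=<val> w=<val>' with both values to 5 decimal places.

k=0: b·v=43.8×3.306=144.80280; √(2b)=9.35949; u=(144.80280+3.704)/9.35949=15.86698, w=(144.80280−3.704)/9.35949=15.07548
k=1: b·v=43.8×(-2.65)=-116.07000; √(2b)=9.35949; u=(-116.07000+(-19.524))/9.35949=-14.48733, w=(-116.07000−(-19.524))/9.35949=-10.31531
k=2: b·v=43.8×0.369=16.16220; √(2b)=9.35949; u=(16.16220+20.461)/9.35949=3.91295, w=(16.16220−20.461)/9.35949=-0.45930

0: u=15.86698 w=15.07548
1: u=-14.48733 w=-10.31531
2: u=3.91295 w=-0.45930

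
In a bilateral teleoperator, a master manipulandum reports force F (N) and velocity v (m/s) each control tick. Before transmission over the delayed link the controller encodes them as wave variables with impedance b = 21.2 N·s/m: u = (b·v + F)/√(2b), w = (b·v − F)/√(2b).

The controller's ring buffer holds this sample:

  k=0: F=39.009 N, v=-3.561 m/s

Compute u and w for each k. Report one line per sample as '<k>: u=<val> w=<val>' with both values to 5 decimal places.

0: u=-5.60302 w=-17.58454

k=0: b·v=21.2×(-3.561)=-75.49320; √(2b)=6.51153; u=(-75.49320+39.009)/6.51153=-5.60302, w=(-75.49320−39.009)/6.51153=-17.58454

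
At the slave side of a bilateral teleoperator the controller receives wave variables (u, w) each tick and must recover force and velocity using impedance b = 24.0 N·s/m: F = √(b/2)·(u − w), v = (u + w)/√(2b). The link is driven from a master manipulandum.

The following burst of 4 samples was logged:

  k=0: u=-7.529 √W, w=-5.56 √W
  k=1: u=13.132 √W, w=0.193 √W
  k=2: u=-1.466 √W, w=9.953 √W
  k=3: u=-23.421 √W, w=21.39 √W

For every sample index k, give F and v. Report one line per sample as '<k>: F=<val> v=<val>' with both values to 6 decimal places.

k=0: u−w=-1.969000, u+w=-13.089000; √(b/2)=3.464102, √(2b)=6.928203; F=3.464102×(-1.969)=-6.820816, v=-13.089000/6.928203=-1.889234
k=1: u−w=12.939000, u+w=13.325000; √(b/2)=3.464102, √(2b)=6.928203; F=3.464102×12.939=44.822011, v=13.325000/6.928203=1.923298
k=2: u−w=-11.419000, u+w=8.487000; √(b/2)=3.464102, √(2b)=6.928203; F=3.464102×(-11.419)=-39.556576, v=8.487000/6.928203=1.224993
k=3: u−w=-44.811000, u+w=-2.031000; √(b/2)=3.464102, √(2b)=6.928203; F=3.464102×(-44.811)=-155.229857, v=-2.031000/6.928203=-0.293150

0: F=-6.820816 v=-1.889234
1: F=44.822011 v=1.923298
2: F=-39.556576 v=1.224993
3: F=-155.229857 v=-0.293150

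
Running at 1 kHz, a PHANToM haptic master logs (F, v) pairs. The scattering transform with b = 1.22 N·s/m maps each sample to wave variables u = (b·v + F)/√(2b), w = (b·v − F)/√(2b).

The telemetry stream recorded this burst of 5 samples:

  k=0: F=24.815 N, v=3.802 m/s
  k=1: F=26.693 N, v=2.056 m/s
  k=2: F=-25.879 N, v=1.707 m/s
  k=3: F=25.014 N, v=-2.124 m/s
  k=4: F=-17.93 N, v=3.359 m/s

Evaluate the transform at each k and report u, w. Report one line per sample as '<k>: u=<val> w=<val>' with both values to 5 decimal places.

0: u=18.85563 w=-12.91672
1: u=18.69423 w=-15.48265
2: u=-15.23412 w=17.90054
3: u=14.35468 w=-17.67247
4: u=-8.85504 w=14.10197

k=0: b·v=1.22×3.802=4.63844; √(2b)=1.56205; u=(4.63844+24.815)/1.56205=18.85563, w=(4.63844−24.815)/1.56205=-12.91672
k=1: b·v=1.22×2.056=2.50832; √(2b)=1.56205; u=(2.50832+26.693)/1.56205=18.69423, w=(2.50832−26.693)/1.56205=-15.48265
k=2: b·v=1.22×1.707=2.08254; √(2b)=1.56205; u=(2.08254+(-25.879))/1.56205=-15.23412, w=(2.08254−(-25.879))/1.56205=17.90054
k=3: b·v=1.22×(-2.124)=-2.59128; √(2b)=1.56205; u=(-2.59128+25.014)/1.56205=14.35468, w=(-2.59128−25.014)/1.56205=-17.67247
k=4: b·v=1.22×3.359=4.09798; √(2b)=1.56205; u=(4.09798+(-17.93))/1.56205=-8.85504, w=(4.09798−(-17.93))/1.56205=14.10197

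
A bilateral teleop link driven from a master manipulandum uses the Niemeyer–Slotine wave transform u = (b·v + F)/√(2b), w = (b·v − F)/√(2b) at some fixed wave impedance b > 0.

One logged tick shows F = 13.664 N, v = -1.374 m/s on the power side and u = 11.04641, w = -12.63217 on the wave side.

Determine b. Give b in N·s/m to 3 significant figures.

u + w = -1.58576;  u + w = √(2b)·v, so √(2b) = -1.58576/(-1.374) = 1.15412.
b = (√(2b))²/2 = 1.33199/2 = 0.66600.
(Check via u − w = 2F/√(2b): u − w = 23.67858, 2F/√(2b) = 23.67866.)

b = 0.666 N·s/m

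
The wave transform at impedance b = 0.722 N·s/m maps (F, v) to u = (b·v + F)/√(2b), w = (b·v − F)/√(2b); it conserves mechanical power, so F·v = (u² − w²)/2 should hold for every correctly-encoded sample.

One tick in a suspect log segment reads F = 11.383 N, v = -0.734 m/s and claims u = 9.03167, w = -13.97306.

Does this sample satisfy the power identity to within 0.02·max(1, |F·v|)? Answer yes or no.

no

F·v = 11.383×(-0.734) = -8.3551 W.
(u² − w²)/2 = (81.5711 − 195.2464)/2 = -56.8377 W.
|Δ| = 48.4825;  2% of max(1, |F·v|) = 0.1671.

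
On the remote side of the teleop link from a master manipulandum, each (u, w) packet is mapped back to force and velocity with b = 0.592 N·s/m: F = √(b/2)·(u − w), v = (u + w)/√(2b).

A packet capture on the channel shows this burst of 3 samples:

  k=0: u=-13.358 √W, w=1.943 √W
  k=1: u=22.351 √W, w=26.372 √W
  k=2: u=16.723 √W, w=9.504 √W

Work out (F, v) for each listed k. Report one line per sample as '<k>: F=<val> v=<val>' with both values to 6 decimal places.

k=0: u−w=-15.301000, u+w=-11.415000; √(b/2)=0.544059, √(2b)=1.088118; F=0.544059×(-15.301)=-8.324644, v=-11.415000/1.088118=-10.490594
k=1: u−w=-4.021000, u+w=48.723000; √(b/2)=0.544059, √(2b)=1.088118; F=0.544059×(-4.021)=-2.187661, v=48.723000/1.088118=44.777328
k=2: u−w=7.219000, u+w=26.227000; √(b/2)=0.544059, √(2b)=1.088118; F=0.544059×7.219=3.927561, v=26.227000/1.088118=24.103092

0: F=-8.324644 v=-10.490594
1: F=-2.187661 v=44.777328
2: F=3.927561 v=24.103092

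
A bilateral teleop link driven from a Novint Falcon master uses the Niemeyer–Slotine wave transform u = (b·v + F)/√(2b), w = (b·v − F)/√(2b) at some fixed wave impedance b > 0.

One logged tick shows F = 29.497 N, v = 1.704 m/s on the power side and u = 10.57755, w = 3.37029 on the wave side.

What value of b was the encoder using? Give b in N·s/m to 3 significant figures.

b = 33.5 N·s/m

u + w = 13.9478;  u + w = √(2b)·v, so √(2b) = 13.9478/1.704 = 8.1854.
b = (√(2b))²/2 = 67.0000/2 = 33.5000.
(Check via u − w = 2F/√(2b): u − w = 7.2073, 2F/√(2b) = 7.2073.)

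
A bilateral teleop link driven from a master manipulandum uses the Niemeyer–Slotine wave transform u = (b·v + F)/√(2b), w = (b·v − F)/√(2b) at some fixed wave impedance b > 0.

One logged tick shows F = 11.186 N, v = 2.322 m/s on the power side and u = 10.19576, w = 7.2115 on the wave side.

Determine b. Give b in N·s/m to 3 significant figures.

u + w = 17.4073;  u + w = √(2b)·v, so √(2b) = 17.4073/2.322 = 7.4967.
b = (√(2b))²/2 = 56.2000/2 = 28.1000.
(Check via u − w = 2F/√(2b): u − w = 2.9843, 2F/√(2b) = 2.9843.)

b = 28.1 N·s/m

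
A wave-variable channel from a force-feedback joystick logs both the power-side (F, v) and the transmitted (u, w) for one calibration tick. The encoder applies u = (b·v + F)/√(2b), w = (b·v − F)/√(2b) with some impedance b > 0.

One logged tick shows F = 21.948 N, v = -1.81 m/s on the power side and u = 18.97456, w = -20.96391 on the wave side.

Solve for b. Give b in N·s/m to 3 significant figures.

b = 0.604 N·s/m

u + w = -1.9893;  u + w = √(2b)·v, so √(2b) = -1.9893/(-1.81) = 1.0991.
b = (√(2b))²/2 = 1.2080/2 = 0.6040.
(Check via u − w = 2F/√(2b): u − w = 39.9385, 2F/√(2b) = 39.9386.)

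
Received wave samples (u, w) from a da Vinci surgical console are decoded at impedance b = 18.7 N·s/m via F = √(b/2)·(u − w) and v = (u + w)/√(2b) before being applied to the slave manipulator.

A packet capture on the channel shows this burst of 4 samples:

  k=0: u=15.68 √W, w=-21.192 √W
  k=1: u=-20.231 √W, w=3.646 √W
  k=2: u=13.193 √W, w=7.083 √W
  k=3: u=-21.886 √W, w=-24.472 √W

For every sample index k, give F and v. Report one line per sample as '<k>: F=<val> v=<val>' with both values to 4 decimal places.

0: F=112.7464 v=-0.9013
1: F=-73.0105 v=-2.7119
2: F=18.6830 v=3.3155
3: F=7.9074 v=-7.5803

k=0: u−w=36.8720, u+w=-5.5120; √(b/2)=3.0578, √(2b)=6.1156; F=3.0578×36.872=112.7464, v=-5.5120/6.1156=-0.9013
k=1: u−w=-23.8770, u+w=-16.5850; √(b/2)=3.0578, √(2b)=6.1156; F=3.0578×(-23.877)=-73.0105, v=-16.5850/6.1156=-2.7119
k=2: u−w=6.1100, u+w=20.2760; √(b/2)=3.0578, √(2b)=6.1156; F=3.0578×6.11=18.6830, v=20.2760/6.1156=3.3155
k=3: u−w=2.5860, u+w=-46.3580; √(b/2)=3.0578, √(2b)=6.1156; F=3.0578×2.586=7.9074, v=-46.3580/6.1156=-7.5803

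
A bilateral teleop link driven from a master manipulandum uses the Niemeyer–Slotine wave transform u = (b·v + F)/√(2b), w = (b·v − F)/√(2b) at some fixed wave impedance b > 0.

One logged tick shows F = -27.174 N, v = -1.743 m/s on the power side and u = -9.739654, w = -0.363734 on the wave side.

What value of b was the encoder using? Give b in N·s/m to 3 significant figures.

u + w = -10.103388;  u + w = √(2b)·v, so √(2b) = -10.103388/(-1.743) = 5.796551.
b = (√(2b))²/2 = 33.600001/2 = 16.800000.
(Check via u − w = 2F/√(2b): u − w = -9.375920, 2F/√(2b) = -9.375921.)

b = 16.8 N·s/m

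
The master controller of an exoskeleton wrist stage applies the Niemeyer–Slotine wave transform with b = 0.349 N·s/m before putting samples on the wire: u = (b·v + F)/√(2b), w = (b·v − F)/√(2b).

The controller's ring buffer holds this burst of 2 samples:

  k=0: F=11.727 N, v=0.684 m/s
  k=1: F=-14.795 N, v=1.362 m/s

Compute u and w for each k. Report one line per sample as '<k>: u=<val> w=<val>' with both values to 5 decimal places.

0: u=14.32224 w=-13.75078
1: u=-17.13977 w=18.27767

k=0: b·v=0.349×0.684=0.23872; √(2b)=0.83546; u=(0.23872+11.727)/0.83546=14.32224, w=(0.23872−11.727)/0.83546=-13.75078
k=1: b·v=0.349×1.362=0.47534; √(2b)=0.83546; u=(0.47534+(-14.795))/0.83546=-17.13977, w=(0.47534−(-14.795))/0.83546=18.27767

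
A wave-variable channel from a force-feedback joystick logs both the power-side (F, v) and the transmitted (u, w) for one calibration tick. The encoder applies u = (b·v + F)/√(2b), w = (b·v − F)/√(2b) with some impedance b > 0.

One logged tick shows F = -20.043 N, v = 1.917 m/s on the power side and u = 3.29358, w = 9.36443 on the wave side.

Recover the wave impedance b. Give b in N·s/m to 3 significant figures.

b = 21.8 N·s/m

u + w = 12.6580;  u + w = √(2b)·v, so √(2b) = 12.6580/1.917 = 6.6030.
b = (√(2b))²/2 = 43.6000/2 = 21.8000.
(Check via u − w = 2F/√(2b): u − w = -6.0709, 2F/√(2b) = -6.0708.)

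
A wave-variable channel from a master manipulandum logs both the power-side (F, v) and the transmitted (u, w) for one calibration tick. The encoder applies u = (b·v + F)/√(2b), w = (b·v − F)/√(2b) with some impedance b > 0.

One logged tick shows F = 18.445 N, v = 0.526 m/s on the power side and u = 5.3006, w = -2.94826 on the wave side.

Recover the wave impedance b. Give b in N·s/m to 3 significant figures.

b = 10 N·s/m

u + w = 2.3523;  u + w = √(2b)·v, so √(2b) = 2.3523/0.526 = 4.4721.
b = (√(2b))²/2 = 19.9999/2 = 10.0000.
(Check via u − w = 2F/√(2b): u − w = 8.2489, 2F/√(2b) = 8.2489.)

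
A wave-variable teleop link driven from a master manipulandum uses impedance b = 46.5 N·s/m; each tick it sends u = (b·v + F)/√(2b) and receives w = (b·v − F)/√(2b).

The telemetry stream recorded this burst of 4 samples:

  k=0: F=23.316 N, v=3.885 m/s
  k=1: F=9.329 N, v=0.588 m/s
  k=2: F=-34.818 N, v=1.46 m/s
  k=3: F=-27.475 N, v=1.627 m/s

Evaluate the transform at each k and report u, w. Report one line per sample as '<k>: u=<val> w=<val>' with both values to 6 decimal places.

0: u=21.150548 w=16.315035
1: u=3.802606 w=1.867861
2: u=3.429407 w=10.650323
3: u=4.996085 w=10.694135

k=0: b·v=46.5×3.885=180.652500; √(2b)=9.643651; u=(180.652500+23.316)/9.643651=21.150548, w=(180.652500−23.316)/9.643651=16.315035
k=1: b·v=46.5×0.588=27.342000; √(2b)=9.643651; u=(27.342000+9.329)/9.643651=3.802606, w=(27.342000−9.329)/9.643651=1.867861
k=2: b·v=46.5×1.46=67.890000; √(2b)=9.643651; u=(67.890000+(-34.818))/9.643651=3.429407, w=(67.890000−(-34.818))/9.643651=10.650323
k=3: b·v=46.5×1.627=75.655500; √(2b)=9.643651; u=(75.655500+(-27.475))/9.643651=4.996085, w=(75.655500−(-27.475))/9.643651=10.694135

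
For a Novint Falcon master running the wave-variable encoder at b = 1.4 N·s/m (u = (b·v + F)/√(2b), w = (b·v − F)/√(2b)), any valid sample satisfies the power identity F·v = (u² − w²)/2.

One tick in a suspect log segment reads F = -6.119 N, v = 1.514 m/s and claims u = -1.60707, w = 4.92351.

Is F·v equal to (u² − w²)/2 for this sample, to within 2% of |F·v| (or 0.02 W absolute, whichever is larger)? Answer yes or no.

F·v = (-6.119)×1.514 = -9.26417 W.
(u² − w²)/2 = (2.58267 − 24.24095)/2 = -10.82914 W.
|Δ| = 1.56497;  2% of max(1, |F·v|) = 0.18528.

no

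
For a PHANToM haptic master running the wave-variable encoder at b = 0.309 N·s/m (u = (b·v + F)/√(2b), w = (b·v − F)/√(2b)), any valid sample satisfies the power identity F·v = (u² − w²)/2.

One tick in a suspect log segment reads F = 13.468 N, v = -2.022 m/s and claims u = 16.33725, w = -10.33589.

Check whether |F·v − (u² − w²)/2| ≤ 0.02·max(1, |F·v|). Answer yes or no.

F·v = 13.468×(-2.022) = -27.23230 W.
(u² − w²)/2 = (266.90574 − 106.83062)/2 = 80.03756 W.
|Δ| = 107.26985;  2% of max(1, |F·v|) = 0.54465.

no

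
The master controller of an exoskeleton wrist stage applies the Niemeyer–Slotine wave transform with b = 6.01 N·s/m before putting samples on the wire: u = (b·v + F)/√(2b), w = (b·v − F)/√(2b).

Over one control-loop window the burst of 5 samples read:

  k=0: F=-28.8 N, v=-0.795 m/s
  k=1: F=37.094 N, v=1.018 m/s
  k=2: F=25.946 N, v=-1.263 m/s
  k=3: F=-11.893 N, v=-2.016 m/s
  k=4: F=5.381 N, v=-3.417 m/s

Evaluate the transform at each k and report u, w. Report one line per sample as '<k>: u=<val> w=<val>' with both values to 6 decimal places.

k=0: b·v=6.01×(-0.795)=-4.777950; √(2b)=3.466987; u=(-4.777950+(-28.8))/3.466987=-9.685052, w=(-4.777950−(-28.8))/3.466987=6.928797
k=1: b·v=6.01×1.018=6.118180; √(2b)=3.466987; u=(6.118180+37.094)/3.466987=12.463900, w=(6.118180−37.094)/3.466987=-8.934507
k=2: b·v=6.01×(-1.263)=-7.590630; √(2b)=3.466987; u=(-7.590630+25.946)/3.466987=5.294329, w=(-7.590630−25.946)/3.466987=-9.673134
k=3: b·v=6.01×(-2.016)=-12.116160; √(2b)=3.466987; u=(-12.116160+(-11.893))/3.466987=-6.925079, w=(-12.116160−(-11.893))/3.466987=-0.064367
k=4: b·v=6.01×(-3.417)=-20.536170; √(2b)=3.466987; u=(-20.536170+5.381)/3.466987=-4.371280, w=(-20.536170−5.381)/3.466987=-7.475416

0: u=-9.685052 w=6.928797
1: u=12.463900 w=-8.934507
2: u=5.294329 w=-9.673134
3: u=-6.925079 w=-0.064367
4: u=-4.371280 w=-7.475416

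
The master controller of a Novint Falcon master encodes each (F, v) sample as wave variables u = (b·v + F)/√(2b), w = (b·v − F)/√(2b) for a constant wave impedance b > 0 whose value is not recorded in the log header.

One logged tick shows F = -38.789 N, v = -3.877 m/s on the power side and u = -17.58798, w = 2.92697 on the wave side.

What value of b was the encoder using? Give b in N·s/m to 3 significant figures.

u + w = -14.6610;  u + w = √(2b)·v, so √(2b) = -14.6610/(-3.877) = 3.7815.
b = (√(2b))²/2 = 14.3000/2 = 7.1500.
(Check via u − w = 2F/√(2b): u − w = -20.5150, 2F/√(2b) = -20.5150.)

b = 7.15 N·s/m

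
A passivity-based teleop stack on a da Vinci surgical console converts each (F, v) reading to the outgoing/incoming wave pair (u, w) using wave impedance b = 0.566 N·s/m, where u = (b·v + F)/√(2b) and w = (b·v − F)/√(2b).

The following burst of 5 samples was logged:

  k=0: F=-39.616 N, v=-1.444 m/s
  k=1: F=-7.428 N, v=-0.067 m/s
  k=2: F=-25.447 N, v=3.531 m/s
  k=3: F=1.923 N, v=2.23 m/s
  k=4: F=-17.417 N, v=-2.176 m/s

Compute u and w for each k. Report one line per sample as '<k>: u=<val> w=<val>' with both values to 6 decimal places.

0: u=-38.002837 w=36.466486
1: u=-7.017142 w=6.945857
2: u=-22.038955 w=25.795780
3: u=2.993717 w=-0.621098
4: u=-17.527638 w=15.212472

k=0: b·v=0.566×(-1.444)=-0.817304; √(2b)=1.063955; u=(-0.817304+(-39.616))/1.063955=-38.002837, w=(-0.817304−(-39.616))/1.063955=36.466486
k=1: b·v=0.566×(-0.067)=-0.037922; √(2b)=1.063955; u=(-0.037922+(-7.428))/1.063955=-7.017142, w=(-0.037922−(-7.428))/1.063955=6.945857
k=2: b·v=0.566×3.531=1.998546; √(2b)=1.063955; u=(1.998546+(-25.447))/1.063955=-22.038955, w=(1.998546−(-25.447))/1.063955=25.795780
k=3: b·v=0.566×2.23=1.262180; √(2b)=1.063955; u=(1.262180+1.923)/1.063955=2.993717, w=(1.262180−1.923)/1.063955=-0.621098
k=4: b·v=0.566×(-2.176)=-1.231616; √(2b)=1.063955; u=(-1.231616+(-17.417))/1.063955=-17.527638, w=(-1.231616−(-17.417))/1.063955=15.212472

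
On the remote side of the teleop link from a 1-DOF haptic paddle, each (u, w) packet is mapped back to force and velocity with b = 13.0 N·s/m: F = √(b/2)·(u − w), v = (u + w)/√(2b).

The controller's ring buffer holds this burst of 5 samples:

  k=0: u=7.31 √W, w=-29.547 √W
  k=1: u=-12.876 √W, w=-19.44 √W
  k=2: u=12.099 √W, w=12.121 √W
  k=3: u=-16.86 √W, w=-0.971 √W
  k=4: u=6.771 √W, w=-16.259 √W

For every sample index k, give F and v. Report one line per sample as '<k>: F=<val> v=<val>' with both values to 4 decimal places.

0: F=93.9673 v=-4.3610
1: F=16.7350 v=-6.3377
2: F=-0.0561 v=4.7499
3: F=-40.5092 v=-3.4969
4: F=58.7152 v=-1.8607

k=0: u−w=36.8570, u+w=-22.2370; √(b/2)=2.5495, √(2b)=5.0990; F=2.5495×36.857=93.9673, v=-22.2370/5.0990=-4.3610
k=1: u−w=6.5640, u+w=-32.3160; √(b/2)=2.5495, √(2b)=5.0990; F=2.5495×6.564=16.7350, v=-32.3160/5.0990=-6.3377
k=2: u−w=-0.0220, u+w=24.2200; √(b/2)=2.5495, √(2b)=5.0990; F=2.5495×(-0.022)=-0.0561, v=24.2200/5.0990=4.7499
k=3: u−w=-15.8890, u+w=-17.8310; √(b/2)=2.5495, √(2b)=5.0990; F=2.5495×(-15.889)=-40.5092, v=-17.8310/5.0990=-3.4969
k=4: u−w=23.0300, u+w=-9.4880; √(b/2)=2.5495, √(2b)=5.0990; F=2.5495×23.03=58.7152, v=-9.4880/5.0990=-1.8607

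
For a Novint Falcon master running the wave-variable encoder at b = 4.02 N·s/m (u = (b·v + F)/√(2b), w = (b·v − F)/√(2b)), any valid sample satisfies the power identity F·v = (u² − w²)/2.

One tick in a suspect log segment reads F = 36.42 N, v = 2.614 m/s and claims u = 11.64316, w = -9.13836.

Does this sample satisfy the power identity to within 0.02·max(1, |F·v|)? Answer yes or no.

no

F·v = 36.42×2.614 = 95.20188 W.
(u² − w²)/2 = (135.56317 − 83.50962)/2 = 26.02678 W.
|Δ| = 69.17510;  2% of max(1, |F·v|) = 1.90404.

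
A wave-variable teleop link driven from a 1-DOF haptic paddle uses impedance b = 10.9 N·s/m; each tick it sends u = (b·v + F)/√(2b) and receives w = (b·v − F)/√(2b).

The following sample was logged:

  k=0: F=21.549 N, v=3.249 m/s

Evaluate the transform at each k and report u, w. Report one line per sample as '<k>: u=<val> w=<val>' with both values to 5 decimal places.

0: u=12.20016 w=2.96958

k=0: b·v=10.9×3.249=35.41410; √(2b)=4.66905; u=(35.41410+21.549)/4.66905=12.20016, w=(35.41410−21.549)/4.66905=2.96958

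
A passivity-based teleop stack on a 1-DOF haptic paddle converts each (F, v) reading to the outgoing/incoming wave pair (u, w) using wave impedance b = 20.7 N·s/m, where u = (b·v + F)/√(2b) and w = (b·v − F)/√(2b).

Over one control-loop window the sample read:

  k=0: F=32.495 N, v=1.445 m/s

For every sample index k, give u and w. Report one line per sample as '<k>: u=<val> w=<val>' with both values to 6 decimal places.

k=0: b·v=20.7×1.445=29.911500; √(2b)=6.434283; u=(29.911500+32.495)/6.434283=9.699060, w=(29.911500−32.495)/6.434283=-0.401521

0: u=9.699060 w=-0.401521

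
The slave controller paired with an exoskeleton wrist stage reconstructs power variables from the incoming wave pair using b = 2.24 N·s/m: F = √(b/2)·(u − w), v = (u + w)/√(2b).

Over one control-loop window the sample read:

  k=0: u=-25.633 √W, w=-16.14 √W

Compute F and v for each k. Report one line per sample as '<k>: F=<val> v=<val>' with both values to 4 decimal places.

0: F=-10.0464 v=-19.7359

k=0: u−w=-9.4930, u+w=-41.7730; √(b/2)=1.0583, √(2b)=2.1166; F=1.0583×(-9.493)=-10.0464, v=-41.7730/2.1166=-19.7359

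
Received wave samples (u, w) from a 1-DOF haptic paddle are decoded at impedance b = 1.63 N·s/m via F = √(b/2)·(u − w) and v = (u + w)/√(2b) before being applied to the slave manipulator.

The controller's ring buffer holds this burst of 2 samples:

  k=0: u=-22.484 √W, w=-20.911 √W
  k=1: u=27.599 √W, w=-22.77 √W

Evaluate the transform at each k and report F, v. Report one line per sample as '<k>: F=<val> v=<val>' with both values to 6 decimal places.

k=0: u−w=-1.573000, u+w=-43.395000; √(b/2)=0.902774, √(2b)=1.805547; F=0.902774×(-1.573)=-1.420063, v=-43.395000/1.805547=-24.034268
k=1: u−w=50.369000, u+w=4.829000; √(b/2)=0.902774, √(2b)=1.805547; F=0.902774×50.369=45.471799, v=4.829000/1.805547=2.674536

0: F=-1.420063 v=-24.034268
1: F=45.471799 v=2.674536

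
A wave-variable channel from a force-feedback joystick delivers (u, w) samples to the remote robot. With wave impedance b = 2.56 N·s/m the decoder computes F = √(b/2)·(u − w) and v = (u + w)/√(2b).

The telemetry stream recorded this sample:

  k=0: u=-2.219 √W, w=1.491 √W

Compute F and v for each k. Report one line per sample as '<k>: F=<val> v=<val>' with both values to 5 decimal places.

k=0: u−w=-3.71000, u+w=-0.72800; √(b/2)=1.13137, √(2b)=2.26274; F=1.13137×(-3.71)=-4.19739, v=-0.72800/2.26274=-0.32173

0: F=-4.19739 v=-0.32173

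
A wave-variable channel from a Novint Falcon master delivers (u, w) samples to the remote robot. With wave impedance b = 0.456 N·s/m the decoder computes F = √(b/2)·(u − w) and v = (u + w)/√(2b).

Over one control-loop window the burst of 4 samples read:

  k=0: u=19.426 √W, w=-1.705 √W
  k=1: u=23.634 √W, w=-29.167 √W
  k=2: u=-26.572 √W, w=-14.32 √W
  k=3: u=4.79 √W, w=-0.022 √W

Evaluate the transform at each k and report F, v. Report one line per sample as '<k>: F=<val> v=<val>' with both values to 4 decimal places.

0: F=10.0899 v=18.5563
1: F=25.2121 v=-5.7938
2: F=-5.8502 v=-42.8194
3: F=2.2977 v=4.9927

k=0: u−w=21.1310, u+w=17.7210; √(b/2)=0.4775, √(2b)=0.9550; F=0.4775×21.131=10.0899, v=17.7210/0.9550=18.5563
k=1: u−w=52.8010, u+w=-5.5330; √(b/2)=0.4775, √(2b)=0.9550; F=0.4775×52.801=25.2121, v=-5.5330/0.9550=-5.7938
k=2: u−w=-12.2520, u+w=-40.8920; √(b/2)=0.4775, √(2b)=0.9550; F=0.4775×(-12.252)=-5.8502, v=-40.8920/0.9550=-42.8194
k=3: u−w=4.8120, u+w=4.7680; √(b/2)=0.4775, √(2b)=0.9550; F=0.4775×4.812=2.2977, v=4.7680/0.9550=4.9927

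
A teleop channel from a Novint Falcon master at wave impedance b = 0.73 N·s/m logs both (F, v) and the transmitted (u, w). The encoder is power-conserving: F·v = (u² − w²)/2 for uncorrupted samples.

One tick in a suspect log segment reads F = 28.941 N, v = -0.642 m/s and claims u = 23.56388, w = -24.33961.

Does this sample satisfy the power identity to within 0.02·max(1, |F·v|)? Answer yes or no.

yes

F·v = 28.941×(-0.642) = -18.5801 W.
(u² − w²)/2 = (555.2564 − 592.4166)/2 = -18.5801 W.
|Δ| = 0.0000;  2% of max(1, |F·v|) = 0.3716.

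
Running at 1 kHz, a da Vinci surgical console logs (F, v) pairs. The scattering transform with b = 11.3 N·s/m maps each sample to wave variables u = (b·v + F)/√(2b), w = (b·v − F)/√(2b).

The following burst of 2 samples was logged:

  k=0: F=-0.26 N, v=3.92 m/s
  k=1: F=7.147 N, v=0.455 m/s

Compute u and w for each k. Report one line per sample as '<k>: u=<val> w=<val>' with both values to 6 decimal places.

k=0: b·v=11.3×3.92=44.296000; √(2b)=4.753946; u=(44.296000+(-0.26))/4.753946=9.263042, w=(44.296000−(-0.26))/4.753946=9.372425
k=1: b·v=11.3×0.455=5.141500; √(2b)=4.753946; u=(5.141500+7.147)/4.753946=2.584905, w=(5.141500−7.147)/4.753946=-0.421860

0: u=9.263042 w=9.372425
1: u=2.584905 w=-0.421860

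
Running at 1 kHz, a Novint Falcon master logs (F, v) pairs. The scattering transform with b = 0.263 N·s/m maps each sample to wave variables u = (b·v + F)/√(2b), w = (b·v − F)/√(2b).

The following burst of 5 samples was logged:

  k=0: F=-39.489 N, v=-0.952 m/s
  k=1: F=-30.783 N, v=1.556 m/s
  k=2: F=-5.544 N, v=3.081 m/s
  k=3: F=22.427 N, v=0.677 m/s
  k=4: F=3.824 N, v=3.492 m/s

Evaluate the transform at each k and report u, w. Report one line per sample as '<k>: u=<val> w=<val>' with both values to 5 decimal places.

k=0: b·v=0.263×(-0.952)=-0.25038; √(2b)=0.72526; u=(-0.25038+(-39.489))/0.72526=-54.79339, w=(-0.25038−(-39.489))/0.72526=54.10294
k=1: b·v=0.263×1.556=0.40923; √(2b)=0.72526; u=(0.40923+(-30.783))/0.72526=-41.87992, w=(0.40923−(-30.783))/0.72526=43.00842
k=2: b·v=0.263×3.081=0.81030; √(2b)=0.72526; u=(0.81030+(-5.544))/0.72526=-6.52691, w=(0.81030−(-5.544))/0.72526=8.76143
k=3: b·v=0.263×0.677=0.17805; √(2b)=0.72526; u=(0.17805+22.427)/0.72526=31.16826, w=(0.17805−22.427)/0.72526=-30.67726
k=4: b·v=0.263×3.492=0.91840; √(2b)=0.72526; u=(0.91840+3.824)/0.72526=6.53890, w=(0.91840−3.824)/0.72526=-4.00630

0: u=-54.79339 w=54.10294
1: u=-41.87992 w=43.00842
2: u=-6.52691 w=8.76143
3: u=31.16826 w=-30.67726
4: u=6.53890 w=-4.00630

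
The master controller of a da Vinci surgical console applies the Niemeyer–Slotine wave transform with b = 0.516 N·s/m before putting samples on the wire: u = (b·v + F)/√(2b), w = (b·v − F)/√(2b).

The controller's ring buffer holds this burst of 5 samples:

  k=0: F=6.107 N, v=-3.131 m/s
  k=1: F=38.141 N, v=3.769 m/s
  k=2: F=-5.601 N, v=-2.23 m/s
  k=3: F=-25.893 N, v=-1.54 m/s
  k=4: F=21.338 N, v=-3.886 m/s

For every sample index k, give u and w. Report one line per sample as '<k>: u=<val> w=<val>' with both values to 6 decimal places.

0: u=4.421221 w=-7.601923
1: u=39.459425 w=-35.630596
2: u=-6.646179 w=4.380779
3: u=-26.270620 w=24.706174
4: u=19.030730 w=-22.978416

k=0: b·v=0.516×(-3.131)=-1.615596; √(2b)=1.015874; u=(-1.615596+6.107)/1.015874=4.421221, w=(-1.615596−6.107)/1.015874=-7.601923
k=1: b·v=0.516×3.769=1.944804; √(2b)=1.015874; u=(1.944804+38.141)/1.015874=39.459425, w=(1.944804−38.141)/1.015874=-35.630596
k=2: b·v=0.516×(-2.23)=-1.150680; √(2b)=1.015874; u=(-1.150680+(-5.601))/1.015874=-6.646179, w=(-1.150680−(-5.601))/1.015874=4.380779
k=3: b·v=0.516×(-1.54)=-0.794640; √(2b)=1.015874; u=(-0.794640+(-25.893))/1.015874=-26.270620, w=(-0.794640−(-25.893))/1.015874=24.706174
k=4: b·v=0.516×(-3.886)=-2.005176; √(2b)=1.015874; u=(-2.005176+21.338)/1.015874=19.030730, w=(-2.005176−21.338)/1.015874=-22.978416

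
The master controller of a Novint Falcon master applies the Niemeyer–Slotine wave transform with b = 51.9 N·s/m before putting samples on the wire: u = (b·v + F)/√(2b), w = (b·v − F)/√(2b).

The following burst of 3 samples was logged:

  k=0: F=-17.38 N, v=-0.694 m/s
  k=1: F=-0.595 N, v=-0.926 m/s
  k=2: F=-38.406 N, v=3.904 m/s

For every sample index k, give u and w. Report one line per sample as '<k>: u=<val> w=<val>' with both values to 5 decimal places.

0: u=-5.24121 w=-1.82943
1: u=-4.77555 w=-4.65875
2: u=16.11778 w=23.65707

k=0: b·v=51.9×(-0.694)=-36.01860; √(2b)=10.18823; u=(-36.01860+(-17.38))/10.18823=-5.24121, w=(-36.01860−(-17.38))/10.18823=-1.82943
k=1: b·v=51.9×(-0.926)=-48.05940; √(2b)=10.18823; u=(-48.05940+(-0.595))/10.18823=-4.77555, w=(-48.05940−(-0.595))/10.18823=-4.65875
k=2: b·v=51.9×3.904=202.61760; √(2b)=10.18823; u=(202.61760+(-38.406))/10.18823=16.11778, w=(202.61760−(-38.406))/10.18823=23.65707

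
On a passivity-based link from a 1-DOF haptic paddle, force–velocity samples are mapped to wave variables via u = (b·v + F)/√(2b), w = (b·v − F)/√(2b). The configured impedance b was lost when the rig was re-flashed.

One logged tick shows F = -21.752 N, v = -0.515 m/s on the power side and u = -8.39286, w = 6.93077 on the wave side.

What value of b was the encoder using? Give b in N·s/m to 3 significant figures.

b = 4.03 N·s/m

u + w = -1.46209;  u + w = √(2b)·v, so √(2b) = -1.46209/(-0.515) = 2.83901.
b = (√(2b))²/2 = 8.05998/2 = 4.02999.
(Check via u − w = 2F/√(2b): u − w = -15.32363, 2F/√(2b) = -15.32365.)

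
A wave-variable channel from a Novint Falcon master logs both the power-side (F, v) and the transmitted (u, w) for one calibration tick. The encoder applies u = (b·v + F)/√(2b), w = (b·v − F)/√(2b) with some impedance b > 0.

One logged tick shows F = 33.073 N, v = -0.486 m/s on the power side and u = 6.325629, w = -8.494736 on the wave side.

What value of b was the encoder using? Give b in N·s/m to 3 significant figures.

b = 9.96 N·s/m

u + w = -2.169107;  u + w = √(2b)·v, so √(2b) = -2.169107/(-0.486) = 4.463183.
b = (√(2b))²/2 = 19.920004/2 = 9.960002.
(Check via u − w = 2F/√(2b): u − w = 14.820365, 2F/√(2b) = 14.820364.)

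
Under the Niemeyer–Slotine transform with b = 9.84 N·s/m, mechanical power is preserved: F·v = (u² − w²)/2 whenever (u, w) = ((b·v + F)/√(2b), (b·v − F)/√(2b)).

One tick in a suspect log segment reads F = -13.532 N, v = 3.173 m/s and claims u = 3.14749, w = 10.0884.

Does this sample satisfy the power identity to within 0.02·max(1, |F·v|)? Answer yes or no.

no

F·v = (-13.532)×3.173 = -42.9370 W.
(u² − w²)/2 = (9.9067 − 101.7758)/2 = -45.9346 W.
|Δ| = 2.9975;  2% of max(1, |F·v|) = 0.8587.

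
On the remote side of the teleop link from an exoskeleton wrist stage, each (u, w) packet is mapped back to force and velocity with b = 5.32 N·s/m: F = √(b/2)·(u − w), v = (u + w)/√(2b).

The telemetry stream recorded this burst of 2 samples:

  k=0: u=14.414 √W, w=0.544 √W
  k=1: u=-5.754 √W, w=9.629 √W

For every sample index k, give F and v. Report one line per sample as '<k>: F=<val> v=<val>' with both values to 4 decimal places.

0: F=22.6213 v=4.5857
1: F=-25.0889 v=1.1880

k=0: u−w=13.8700, u+w=14.9580; √(b/2)=1.6310, √(2b)=3.2619; F=1.6310×13.87=22.6213, v=14.9580/3.2619=4.5857
k=1: u−w=-15.3830, u+w=3.8750; √(b/2)=1.6310, √(2b)=3.2619; F=1.6310×(-15.383)=-25.0889, v=3.8750/3.2619=1.1880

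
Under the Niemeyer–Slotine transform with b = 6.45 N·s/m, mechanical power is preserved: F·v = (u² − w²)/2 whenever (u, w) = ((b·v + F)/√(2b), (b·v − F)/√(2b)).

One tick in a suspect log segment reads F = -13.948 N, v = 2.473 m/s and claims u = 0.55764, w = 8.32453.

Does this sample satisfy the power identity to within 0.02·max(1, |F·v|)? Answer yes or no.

yes

F·v = (-13.948)×2.473 = -34.4934 W.
(u² − w²)/2 = (0.3110 − 69.2978)/2 = -34.4934 W.
|Δ| = 0.0000;  2% of max(1, |F·v|) = 0.6899.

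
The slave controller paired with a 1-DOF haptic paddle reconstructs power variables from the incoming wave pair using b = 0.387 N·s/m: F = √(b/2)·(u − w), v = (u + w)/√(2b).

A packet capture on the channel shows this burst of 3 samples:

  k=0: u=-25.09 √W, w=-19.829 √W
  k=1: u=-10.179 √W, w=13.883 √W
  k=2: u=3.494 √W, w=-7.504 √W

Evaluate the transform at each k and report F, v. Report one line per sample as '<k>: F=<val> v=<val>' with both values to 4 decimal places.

0: F=-2.3142 v=-51.0575
1: F=-10.5845 v=4.2102
2: F=4.8379 v=-4.5580

k=0: u−w=-5.2610, u+w=-44.9190; √(b/2)=0.4399, √(2b)=0.8798; F=0.4399×(-5.261)=-2.3142, v=-44.9190/0.8798=-51.0575
k=1: u−w=-24.0620, u+w=3.7040; √(b/2)=0.4399, √(2b)=0.8798; F=0.4399×(-24.062)=-10.5845, v=3.7040/0.8798=4.2102
k=2: u−w=10.9980, u+w=-4.0100; √(b/2)=0.4399, √(2b)=0.8798; F=0.4399×10.998=4.8379, v=-4.0100/0.8798=-4.5580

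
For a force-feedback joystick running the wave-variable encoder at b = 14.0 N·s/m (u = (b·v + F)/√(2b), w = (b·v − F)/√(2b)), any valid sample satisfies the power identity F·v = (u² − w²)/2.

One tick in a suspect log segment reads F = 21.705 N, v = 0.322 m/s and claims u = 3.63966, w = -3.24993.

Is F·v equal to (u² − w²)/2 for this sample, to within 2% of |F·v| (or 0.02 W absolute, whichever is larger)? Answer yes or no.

no

F·v = 21.705×0.322 = 6.9890 W.
(u² − w²)/2 = (13.2471 − 10.5620)/2 = 1.3425 W.
|Δ| = 5.6465;  2% of max(1, |F·v|) = 0.1398.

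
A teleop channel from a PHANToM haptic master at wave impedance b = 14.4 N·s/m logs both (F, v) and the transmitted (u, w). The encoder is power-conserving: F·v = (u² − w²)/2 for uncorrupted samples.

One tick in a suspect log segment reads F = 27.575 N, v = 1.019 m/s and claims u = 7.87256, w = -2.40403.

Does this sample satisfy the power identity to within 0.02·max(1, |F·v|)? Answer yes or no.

F·v = 27.575×1.019 = 28.09892 W.
(u² − w²)/2 = (61.97720 − 5.77936)/2 = 28.09892 W.
|Δ| = 0.00000;  2% of max(1, |F·v|) = 0.56198.

yes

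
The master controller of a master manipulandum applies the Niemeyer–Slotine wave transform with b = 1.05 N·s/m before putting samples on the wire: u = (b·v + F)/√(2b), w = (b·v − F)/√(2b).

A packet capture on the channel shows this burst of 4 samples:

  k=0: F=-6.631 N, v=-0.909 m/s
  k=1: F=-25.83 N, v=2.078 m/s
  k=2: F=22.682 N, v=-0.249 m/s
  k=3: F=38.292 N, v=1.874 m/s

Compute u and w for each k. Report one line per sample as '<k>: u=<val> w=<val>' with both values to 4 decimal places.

k=0: b·v=1.05×(-0.909)=-0.9545; √(2b)=1.4491; u=(-0.9545+(-6.631))/1.4491=-5.2345, w=(-0.9545−(-6.631))/1.4491=3.9172
k=1: b·v=1.05×2.078=2.1819; √(2b)=1.4491; u=(2.1819+(-25.83))/1.4491=-16.3187, w=(2.1819−(-25.83))/1.4491=19.3300
k=2: b·v=1.05×(-0.249)=-0.2615; √(2b)=1.4491; u=(-0.2615+22.682)/1.4491=15.4716, w=(-0.2615−22.682)/1.4491=-15.8325
k=3: b·v=1.05×1.874=1.9677; √(2b)=1.4491; u=(1.9677+38.292)/1.4491=27.7818, w=(1.9677−38.292)/1.4491=-25.0661

0: u=-5.2345 w=3.9172
1: u=-16.3187 w=19.3300
2: u=15.4716 w=-15.8325
3: u=27.7818 w=-25.0661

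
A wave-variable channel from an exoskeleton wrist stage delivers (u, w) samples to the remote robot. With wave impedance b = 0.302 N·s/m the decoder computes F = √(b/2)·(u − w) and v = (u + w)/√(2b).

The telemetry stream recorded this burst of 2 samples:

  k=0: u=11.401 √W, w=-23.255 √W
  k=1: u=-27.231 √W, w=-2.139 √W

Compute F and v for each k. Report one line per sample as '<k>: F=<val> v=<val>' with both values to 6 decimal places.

0: F=13.466877 v=-15.252690
1: F=-9.750430 v=-37.790747

k=0: u−w=34.656000, u+w=-11.854000; √(b/2)=0.388587, √(2b)=0.777174; F=0.388587×34.656=13.466877, v=-11.854000/0.777174=-15.252690
k=1: u−w=-25.092000, u+w=-29.370000; √(b/2)=0.388587, √(2b)=0.777174; F=0.388587×(-25.092)=-9.750430, v=-29.370000/0.777174=-37.790747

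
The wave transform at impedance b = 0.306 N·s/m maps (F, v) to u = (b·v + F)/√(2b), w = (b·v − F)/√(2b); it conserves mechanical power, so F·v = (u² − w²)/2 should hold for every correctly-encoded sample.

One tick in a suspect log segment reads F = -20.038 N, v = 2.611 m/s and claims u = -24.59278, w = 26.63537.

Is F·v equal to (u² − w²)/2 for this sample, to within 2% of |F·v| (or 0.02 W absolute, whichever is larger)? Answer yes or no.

yes

F·v = (-20.038)×2.611 = -52.3192 W.
(u² − w²)/2 = (604.8048 − 709.4429)/2 = -52.3191 W.
|Δ| = 0.0002;  2% of max(1, |F·v|) = 1.0464.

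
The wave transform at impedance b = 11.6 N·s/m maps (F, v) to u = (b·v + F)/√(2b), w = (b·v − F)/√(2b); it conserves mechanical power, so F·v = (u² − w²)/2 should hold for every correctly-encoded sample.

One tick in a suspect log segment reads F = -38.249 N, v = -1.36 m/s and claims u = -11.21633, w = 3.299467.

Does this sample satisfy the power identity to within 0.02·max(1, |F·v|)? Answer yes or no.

no

F·v = (-38.249)×(-1.36) = 52.018640 W.
(u² − w²)/2 = (125.806059 − 10.886482)/2 = 57.459788 W.
|Δ| = 5.441148;  2% of max(1, |F·v|) = 1.040373.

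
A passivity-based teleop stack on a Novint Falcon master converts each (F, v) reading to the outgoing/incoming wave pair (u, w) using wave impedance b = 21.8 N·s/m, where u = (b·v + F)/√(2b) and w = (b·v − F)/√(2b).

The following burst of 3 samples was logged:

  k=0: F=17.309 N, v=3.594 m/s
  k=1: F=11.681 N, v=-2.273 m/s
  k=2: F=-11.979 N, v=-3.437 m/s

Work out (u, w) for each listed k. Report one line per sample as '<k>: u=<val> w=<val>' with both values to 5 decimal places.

0: u=14.48702 w=9.24427
1: u=-5.73531 w=-9.27338
2: u=-13.16147 w=-9.53314

k=0: b·v=21.8×3.594=78.34920; √(2b)=6.60303; u=(78.34920+17.309)/6.60303=14.48702, w=(78.34920−17.309)/6.60303=9.24427
k=1: b·v=21.8×(-2.273)=-49.55140; √(2b)=6.60303; u=(-49.55140+11.681)/6.60303=-5.73531, w=(-49.55140−11.681)/6.60303=-9.27338
k=2: b·v=21.8×(-3.437)=-74.92660; √(2b)=6.60303; u=(-74.92660+(-11.979))/6.60303=-13.16147, w=(-74.92660−(-11.979))/6.60303=-9.53314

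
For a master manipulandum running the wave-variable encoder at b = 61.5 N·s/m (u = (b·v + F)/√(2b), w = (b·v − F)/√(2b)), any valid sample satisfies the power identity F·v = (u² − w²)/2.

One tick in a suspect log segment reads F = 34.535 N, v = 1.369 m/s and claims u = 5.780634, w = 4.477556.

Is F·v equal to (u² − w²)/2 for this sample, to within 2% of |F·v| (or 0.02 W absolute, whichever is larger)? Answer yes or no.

F·v = 34.535×1.369 = 47.278415 W.
(u² − w²)/2 = (33.415729 − 20.048508)/2 = 6.683611 W.
|Δ| = 40.594804;  2% of max(1, |F·v|) = 0.945568.

no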